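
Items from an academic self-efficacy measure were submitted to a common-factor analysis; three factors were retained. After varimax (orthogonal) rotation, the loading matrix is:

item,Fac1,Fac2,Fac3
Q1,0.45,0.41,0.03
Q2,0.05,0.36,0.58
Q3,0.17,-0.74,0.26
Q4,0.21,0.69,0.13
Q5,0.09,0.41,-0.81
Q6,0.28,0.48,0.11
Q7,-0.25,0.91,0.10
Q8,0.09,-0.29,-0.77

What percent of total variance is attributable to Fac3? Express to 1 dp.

21.2%

SS loadings for Fac3 = 0.03² + 0.58² + 0.26² + 0.13² + (-0.81)² + 0.11² + 0.10² + (-0.77)² = 1.6929
With 8 standardized items, total variance = 8. Proportion = 1.6929/8 = 0.2116 → 21.16%.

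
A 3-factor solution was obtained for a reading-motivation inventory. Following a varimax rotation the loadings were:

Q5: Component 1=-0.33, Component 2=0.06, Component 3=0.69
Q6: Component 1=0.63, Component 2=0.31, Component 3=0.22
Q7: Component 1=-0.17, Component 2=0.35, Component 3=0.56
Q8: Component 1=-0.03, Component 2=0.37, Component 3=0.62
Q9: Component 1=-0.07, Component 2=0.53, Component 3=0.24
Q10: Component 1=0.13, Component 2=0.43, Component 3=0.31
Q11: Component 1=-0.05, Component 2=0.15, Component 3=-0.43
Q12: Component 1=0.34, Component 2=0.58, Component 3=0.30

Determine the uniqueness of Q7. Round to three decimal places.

h² = (-0.17)² + 0.35² + 0.56² = 0.0289 + 0.1225 + 0.3136 = 0.4650
Uniqueness u² = 1 − h² = 1 − 0.4650 = 0.5350

0.535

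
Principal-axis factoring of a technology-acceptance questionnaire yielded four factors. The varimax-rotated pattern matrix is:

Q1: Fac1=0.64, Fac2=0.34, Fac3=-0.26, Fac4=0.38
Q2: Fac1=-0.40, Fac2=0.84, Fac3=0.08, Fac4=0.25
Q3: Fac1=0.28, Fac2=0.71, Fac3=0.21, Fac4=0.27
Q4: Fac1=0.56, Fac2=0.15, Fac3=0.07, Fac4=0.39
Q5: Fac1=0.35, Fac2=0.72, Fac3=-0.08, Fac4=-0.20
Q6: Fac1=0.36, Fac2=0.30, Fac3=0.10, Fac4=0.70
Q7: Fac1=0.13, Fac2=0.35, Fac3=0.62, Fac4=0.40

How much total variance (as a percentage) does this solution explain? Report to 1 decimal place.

Communalities: 0.7372, 0.9345, 0.6995, 0.4931, 0.6873, 0.7196, 0.6838; Σh² = 4.9550.
Total variance with 7 standardized items is 7, so the solution explains 4.9550/7 = 0.7079 = 70.79%.

70.8%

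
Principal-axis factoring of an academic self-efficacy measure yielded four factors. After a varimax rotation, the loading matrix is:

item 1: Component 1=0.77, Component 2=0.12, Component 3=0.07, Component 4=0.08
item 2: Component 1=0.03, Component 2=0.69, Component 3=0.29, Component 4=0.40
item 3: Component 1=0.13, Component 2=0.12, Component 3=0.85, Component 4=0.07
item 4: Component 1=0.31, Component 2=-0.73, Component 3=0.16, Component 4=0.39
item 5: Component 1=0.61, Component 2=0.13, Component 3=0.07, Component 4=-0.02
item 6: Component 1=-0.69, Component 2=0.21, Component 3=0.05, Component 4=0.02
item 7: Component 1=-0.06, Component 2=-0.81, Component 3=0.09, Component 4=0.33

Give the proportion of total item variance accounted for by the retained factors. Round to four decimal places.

Communalities: 0.6186, 0.7211, 0.7587, 0.8067, 0.3943, 0.5231, 0.7767; Σh² = 4.5992.
Total variance with 7 standardized items is 7, so the solution explains 4.5992/7 = 0.6570.

0.6570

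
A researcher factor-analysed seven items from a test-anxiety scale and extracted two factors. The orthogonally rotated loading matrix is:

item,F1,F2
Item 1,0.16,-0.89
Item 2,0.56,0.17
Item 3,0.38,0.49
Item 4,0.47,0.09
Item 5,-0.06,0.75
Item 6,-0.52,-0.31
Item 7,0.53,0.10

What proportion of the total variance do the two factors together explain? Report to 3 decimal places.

0.428

SS loadings by factor: 1.2594, 1.7378; total = 2.9972.
Total variance with 7 standardized items is 7, so the solution explains 2.9972/7 = 0.4282.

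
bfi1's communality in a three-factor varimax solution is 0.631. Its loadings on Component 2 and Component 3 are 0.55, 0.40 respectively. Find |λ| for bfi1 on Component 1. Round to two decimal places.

0.41

Under orthogonal rotation h² = Σλ², so λ_Component 1² = h² − (0.4625) = 0.631 − 0.4625 = 0.1685.
|λ| = √0.1685 = 0.4105.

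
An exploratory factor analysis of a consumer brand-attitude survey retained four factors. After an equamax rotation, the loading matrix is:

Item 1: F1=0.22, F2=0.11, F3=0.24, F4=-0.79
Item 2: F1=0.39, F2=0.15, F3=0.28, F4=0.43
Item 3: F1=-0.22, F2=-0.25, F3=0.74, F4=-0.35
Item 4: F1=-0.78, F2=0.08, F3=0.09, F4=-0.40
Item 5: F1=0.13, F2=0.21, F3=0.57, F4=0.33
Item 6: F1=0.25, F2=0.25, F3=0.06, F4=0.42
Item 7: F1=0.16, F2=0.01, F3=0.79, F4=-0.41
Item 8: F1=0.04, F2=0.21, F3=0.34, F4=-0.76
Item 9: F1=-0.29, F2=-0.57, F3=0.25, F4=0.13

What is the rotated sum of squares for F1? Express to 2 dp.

SS loadings for F1 = 0.22² + 0.39² + (-0.22)² + (-0.78)² + 0.13² + 0.25² + 0.16² + 0.04² + (-0.29)² = 0.0484 + 0.1521 + 0.0484 + 0.6084 + 0.0169 + 0.0625 + 0.0256 + 0.0016 + 0.0841 = 1.0480

1.05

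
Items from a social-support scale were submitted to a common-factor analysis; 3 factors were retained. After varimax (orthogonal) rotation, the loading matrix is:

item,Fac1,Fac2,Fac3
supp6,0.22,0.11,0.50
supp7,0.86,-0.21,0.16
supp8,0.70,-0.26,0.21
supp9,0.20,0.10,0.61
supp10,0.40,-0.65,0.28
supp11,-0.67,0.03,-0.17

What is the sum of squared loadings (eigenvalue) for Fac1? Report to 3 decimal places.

SS loadings for Fac1 = 0.22² + 0.86² + 0.70² + 0.20² + 0.40² + (-0.67)² = 0.0484 + 0.7396 + 0.4900 + 0.0400 + 0.1600 + 0.4489 = 1.9269

1.927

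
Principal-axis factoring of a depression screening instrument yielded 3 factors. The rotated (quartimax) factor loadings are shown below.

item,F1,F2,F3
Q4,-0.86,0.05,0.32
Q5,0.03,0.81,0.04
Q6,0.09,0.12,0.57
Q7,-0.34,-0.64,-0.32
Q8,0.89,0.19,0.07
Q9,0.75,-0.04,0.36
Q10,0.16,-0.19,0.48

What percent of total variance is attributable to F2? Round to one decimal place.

16.5%

SS loadings for F2 = 0.05² + 0.81² + 0.12² + (-0.64)² + 0.19² + (-0.04)² + (-0.19)² = 1.1564
With 7 standardized items, total variance = 7. Proportion = 1.1564/7 = 0.1652 → 16.52%.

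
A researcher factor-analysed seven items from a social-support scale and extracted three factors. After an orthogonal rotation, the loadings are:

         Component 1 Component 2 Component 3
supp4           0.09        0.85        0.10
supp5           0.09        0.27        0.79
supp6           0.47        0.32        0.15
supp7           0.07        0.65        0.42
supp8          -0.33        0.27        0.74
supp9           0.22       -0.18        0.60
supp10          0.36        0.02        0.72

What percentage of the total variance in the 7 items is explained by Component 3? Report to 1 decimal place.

32.3%

SS loadings for Component 3 = 0.10² + 0.79² + 0.15² + 0.42² + 0.74² + 0.60² + 0.72² = 2.2590
With 7 standardized items, total variance = 7. Proportion = 2.2590/7 = 0.3227 → 32.27%.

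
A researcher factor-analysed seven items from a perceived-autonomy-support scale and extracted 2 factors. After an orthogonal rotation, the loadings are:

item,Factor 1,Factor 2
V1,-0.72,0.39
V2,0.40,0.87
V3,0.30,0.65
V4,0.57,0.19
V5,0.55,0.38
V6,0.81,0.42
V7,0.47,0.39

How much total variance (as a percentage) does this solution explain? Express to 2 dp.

Communalities: 0.6705, 0.9169, 0.5125, 0.3610, 0.4469, 0.8325, 0.3730; Σh² = 4.1133.
Total variance with 7 standardized items is 7, so the solution explains 4.1133/7 = 0.5876 = 58.76%.

58.76%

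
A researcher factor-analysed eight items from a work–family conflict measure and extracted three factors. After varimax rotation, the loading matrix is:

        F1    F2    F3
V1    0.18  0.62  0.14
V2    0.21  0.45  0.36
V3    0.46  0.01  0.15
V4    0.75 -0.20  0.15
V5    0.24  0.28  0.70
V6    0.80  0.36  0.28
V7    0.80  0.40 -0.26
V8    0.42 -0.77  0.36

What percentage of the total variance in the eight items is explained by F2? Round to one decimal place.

19.8%

SS loadings for F2 = 0.62² + 0.45² + 0.01² + (-0.20)² + 0.28² + 0.36² + 0.40² + (-0.77)² = 1.5879
With 8 standardized items, total variance = 8. Proportion = 1.5879/8 = 0.1985 → 19.85%.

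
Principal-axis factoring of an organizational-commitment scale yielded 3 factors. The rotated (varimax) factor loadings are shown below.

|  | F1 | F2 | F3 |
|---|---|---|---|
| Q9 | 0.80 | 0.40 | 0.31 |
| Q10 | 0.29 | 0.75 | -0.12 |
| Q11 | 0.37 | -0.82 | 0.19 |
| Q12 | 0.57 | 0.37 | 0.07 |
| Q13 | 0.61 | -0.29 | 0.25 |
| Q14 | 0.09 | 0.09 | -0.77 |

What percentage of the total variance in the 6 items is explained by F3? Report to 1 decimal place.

SS loadings for F3 = 0.31² + (-0.12)² + 0.19² + 0.07² + 0.25² + (-0.77)² = 0.8069
With 6 standardized items, total variance = 6. Proportion = 0.8069/6 = 0.1345 → 13.45%.

13.4%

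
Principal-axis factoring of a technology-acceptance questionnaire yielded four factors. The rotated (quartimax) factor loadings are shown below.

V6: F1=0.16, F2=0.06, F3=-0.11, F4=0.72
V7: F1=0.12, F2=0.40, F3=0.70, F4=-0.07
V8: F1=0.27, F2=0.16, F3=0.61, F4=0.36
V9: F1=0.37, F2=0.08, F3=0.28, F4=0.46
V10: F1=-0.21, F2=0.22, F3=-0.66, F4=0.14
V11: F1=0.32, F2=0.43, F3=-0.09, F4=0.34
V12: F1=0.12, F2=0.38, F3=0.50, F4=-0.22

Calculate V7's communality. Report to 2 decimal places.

h² = 0.12² + 0.40² + 0.70² + (-0.07)² = 0.0144 + 0.1600 + 0.4900 + 0.0049 = 0.6693

0.67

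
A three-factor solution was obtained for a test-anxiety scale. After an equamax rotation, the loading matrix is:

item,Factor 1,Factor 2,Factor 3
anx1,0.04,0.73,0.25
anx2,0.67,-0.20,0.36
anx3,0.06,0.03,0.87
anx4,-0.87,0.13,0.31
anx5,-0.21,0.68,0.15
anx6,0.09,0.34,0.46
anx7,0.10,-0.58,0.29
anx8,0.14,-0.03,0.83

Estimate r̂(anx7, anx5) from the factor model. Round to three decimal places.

r̂ = Σ λ_i·λ_j across factors = (0.10)(-0.21) + (-0.58)(0.68) + (0.29)(0.15)
  = -0.0210 -0.3944 +0.0435 = -0.3719

-0.372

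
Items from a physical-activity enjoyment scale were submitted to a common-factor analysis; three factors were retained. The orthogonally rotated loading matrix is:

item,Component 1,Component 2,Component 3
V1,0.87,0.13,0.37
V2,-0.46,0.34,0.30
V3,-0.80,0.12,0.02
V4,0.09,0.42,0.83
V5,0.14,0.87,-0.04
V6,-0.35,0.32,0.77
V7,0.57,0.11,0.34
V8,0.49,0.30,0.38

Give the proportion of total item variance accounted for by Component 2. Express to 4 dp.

SS loadings for Component 2 = 0.13² + 0.34² + 0.12² + 0.42² + 0.87² + 0.32² + 0.11² + 0.30² = 1.2847
Proportion of variance = 1.2847 / 8 = 0.1606.

0.1606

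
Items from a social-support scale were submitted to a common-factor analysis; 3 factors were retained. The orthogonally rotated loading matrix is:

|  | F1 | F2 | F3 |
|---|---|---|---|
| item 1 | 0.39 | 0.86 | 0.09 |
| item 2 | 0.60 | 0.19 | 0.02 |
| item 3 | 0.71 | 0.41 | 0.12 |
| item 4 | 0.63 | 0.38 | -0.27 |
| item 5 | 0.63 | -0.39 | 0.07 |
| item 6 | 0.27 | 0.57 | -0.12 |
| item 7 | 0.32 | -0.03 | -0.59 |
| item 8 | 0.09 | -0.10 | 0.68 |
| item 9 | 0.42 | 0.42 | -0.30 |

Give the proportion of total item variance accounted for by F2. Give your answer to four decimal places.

SS loadings for F2 = 0.86² + 0.19² + 0.41² + 0.38² + (-0.39)² + 0.57² + (-0.03)² + (-0.10)² + 0.42² = 1.7525
Proportion of variance = 1.7525 / 9 = 0.1947.

0.1947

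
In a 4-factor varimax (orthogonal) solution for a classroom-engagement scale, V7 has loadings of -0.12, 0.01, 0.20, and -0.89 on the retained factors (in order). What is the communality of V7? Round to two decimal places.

0.85

h² = (-0.12)² + 0.01² + 0.20² + (-0.89)² = 0.0144 + 0.0001 + 0.0400 + 0.7921 = 0.8466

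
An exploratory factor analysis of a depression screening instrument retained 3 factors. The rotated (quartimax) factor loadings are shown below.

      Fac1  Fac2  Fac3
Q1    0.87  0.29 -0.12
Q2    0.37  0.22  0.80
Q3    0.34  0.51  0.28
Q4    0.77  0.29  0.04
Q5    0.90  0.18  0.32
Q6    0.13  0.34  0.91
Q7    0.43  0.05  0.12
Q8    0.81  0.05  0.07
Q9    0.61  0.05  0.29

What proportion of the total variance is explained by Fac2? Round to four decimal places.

SS loadings for Fac2 = 0.29² + 0.22² + 0.51² + 0.29² + 0.18² + 0.34² + 0.05² + 0.05² + 0.05² = 0.6322
Proportion of variance = 0.6322 / 9 = 0.0702.

0.0702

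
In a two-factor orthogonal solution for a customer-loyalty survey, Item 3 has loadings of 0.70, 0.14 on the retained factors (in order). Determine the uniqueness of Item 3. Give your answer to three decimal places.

0.490

h² = 0.70² + 0.14² = 0.4900 + 0.0196 = 0.5096
Uniqueness u² = 1 − h² = 1 − 0.5096 = 0.4904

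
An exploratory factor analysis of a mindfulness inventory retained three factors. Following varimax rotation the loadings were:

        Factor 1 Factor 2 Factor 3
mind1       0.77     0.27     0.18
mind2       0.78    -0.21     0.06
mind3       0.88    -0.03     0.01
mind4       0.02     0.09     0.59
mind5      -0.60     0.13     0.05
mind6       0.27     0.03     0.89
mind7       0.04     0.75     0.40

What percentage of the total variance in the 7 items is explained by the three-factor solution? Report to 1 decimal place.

SS loadings by factor: 2.4106, 0.7063, 1.3388; total = 4.4557.
Total variance with 7 standardized items is 7, so the solution explains 4.4557/7 = 0.6365 = 63.65%.

63.7%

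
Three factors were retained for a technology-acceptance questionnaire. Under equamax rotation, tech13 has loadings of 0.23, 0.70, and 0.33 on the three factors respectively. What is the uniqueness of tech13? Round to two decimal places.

0.35

h² = 0.23² + 0.70² + 0.33² = 0.0529 + 0.4900 + 0.1089 = 0.6518
Uniqueness u² = 1 − h² = 1 − 0.6518 = 0.3482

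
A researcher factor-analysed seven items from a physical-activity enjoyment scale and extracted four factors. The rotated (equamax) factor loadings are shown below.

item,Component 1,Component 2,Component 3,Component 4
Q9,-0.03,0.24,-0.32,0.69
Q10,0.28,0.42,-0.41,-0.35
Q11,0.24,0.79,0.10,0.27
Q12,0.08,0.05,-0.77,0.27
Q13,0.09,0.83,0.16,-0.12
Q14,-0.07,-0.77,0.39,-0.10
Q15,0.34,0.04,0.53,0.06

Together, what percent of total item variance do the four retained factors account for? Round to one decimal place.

64.6%

Communalities: 0.6370, 0.5454, 0.7646, 0.6747, 0.7370, 0.7599, 0.4017; Σh² = 4.5203.
Total variance with 7 standardized items is 7, so the solution explains 4.5203/7 = 0.6458 = 64.58%.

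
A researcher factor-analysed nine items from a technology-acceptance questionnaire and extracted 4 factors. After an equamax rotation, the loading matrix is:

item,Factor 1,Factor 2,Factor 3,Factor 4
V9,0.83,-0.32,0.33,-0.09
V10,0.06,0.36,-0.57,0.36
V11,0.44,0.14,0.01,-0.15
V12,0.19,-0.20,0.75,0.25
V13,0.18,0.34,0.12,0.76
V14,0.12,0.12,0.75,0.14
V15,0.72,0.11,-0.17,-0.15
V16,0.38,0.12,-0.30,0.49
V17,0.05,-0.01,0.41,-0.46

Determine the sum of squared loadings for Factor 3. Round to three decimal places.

1.860

SS loadings for Factor 3 = 0.33² + (-0.57)² + 0.01² + 0.75² + 0.12² + 0.75² + (-0.17)² + (-0.30)² + 0.41² = 0.1089 + 0.3249 + 0.0001 + 0.5625 + 0.0144 + 0.5625 + 0.0289 + 0.0900 + 0.1681 = 1.8603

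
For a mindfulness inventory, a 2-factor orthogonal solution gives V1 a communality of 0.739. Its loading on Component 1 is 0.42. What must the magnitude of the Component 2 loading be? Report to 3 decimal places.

Under orthogonal rotation h² = Σλ², so λ_Component 2² = h² − (0.1764) = 0.739 − 0.1764 = 0.5626.
|λ| = √0.5626 = 0.7501.

0.750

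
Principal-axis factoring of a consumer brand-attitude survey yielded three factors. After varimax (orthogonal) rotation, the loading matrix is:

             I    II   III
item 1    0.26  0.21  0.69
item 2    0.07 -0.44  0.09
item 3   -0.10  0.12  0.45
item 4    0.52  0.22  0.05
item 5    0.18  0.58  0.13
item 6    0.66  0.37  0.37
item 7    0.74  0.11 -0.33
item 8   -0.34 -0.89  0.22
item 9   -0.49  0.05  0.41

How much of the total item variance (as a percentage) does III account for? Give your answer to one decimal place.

13.0%

SS loadings for III = 0.69² + 0.09² + 0.45² + 0.05² + 0.13² + 0.37² + (-0.33)² + 0.22² + 0.41² = 1.1684
With 9 standardized items, total variance = 9. Proportion = 1.1684/9 = 0.1298 → 12.98%.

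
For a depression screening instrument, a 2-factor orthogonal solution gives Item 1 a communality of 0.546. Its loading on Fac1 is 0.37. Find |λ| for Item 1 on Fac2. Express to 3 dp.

0.640

Under orthogonal rotation h² = Σλ², so λ_Fac2² = h² − (0.1369) = 0.546 − 0.1369 = 0.4091.
|λ| = √0.4091 = 0.6396.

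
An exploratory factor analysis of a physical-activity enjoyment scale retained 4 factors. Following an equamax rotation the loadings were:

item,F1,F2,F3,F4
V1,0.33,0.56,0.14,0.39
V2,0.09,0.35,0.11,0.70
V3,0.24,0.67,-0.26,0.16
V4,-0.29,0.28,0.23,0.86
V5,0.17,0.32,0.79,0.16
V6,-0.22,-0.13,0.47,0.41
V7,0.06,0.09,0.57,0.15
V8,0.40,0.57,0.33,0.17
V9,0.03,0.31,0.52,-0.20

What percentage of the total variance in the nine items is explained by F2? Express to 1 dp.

16.8%

SS loadings for F2 = 0.56² + 0.35² + 0.67² + 0.28² + 0.32² + (-0.13)² + 0.09² + 0.57² + 0.31² = 1.5118
With 9 standardized items, total variance = 9. Proportion = 1.5118/9 = 0.1680 → 16.80%.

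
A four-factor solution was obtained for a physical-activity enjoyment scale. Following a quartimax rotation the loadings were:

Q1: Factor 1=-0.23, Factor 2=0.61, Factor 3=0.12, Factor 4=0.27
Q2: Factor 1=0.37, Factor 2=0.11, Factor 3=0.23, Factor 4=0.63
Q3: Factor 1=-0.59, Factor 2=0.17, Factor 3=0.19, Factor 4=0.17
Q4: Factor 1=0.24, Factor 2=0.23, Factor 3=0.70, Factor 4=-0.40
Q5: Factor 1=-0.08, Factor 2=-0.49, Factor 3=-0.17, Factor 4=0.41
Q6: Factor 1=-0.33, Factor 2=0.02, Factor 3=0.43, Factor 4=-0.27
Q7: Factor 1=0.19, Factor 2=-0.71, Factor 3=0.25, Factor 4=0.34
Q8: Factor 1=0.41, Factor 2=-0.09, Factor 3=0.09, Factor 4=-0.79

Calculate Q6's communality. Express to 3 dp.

0.367

h² = (-0.33)² + 0.02² + 0.43² + (-0.27)² = 0.1089 + 0.0004 + 0.1849 + 0.0729 = 0.3671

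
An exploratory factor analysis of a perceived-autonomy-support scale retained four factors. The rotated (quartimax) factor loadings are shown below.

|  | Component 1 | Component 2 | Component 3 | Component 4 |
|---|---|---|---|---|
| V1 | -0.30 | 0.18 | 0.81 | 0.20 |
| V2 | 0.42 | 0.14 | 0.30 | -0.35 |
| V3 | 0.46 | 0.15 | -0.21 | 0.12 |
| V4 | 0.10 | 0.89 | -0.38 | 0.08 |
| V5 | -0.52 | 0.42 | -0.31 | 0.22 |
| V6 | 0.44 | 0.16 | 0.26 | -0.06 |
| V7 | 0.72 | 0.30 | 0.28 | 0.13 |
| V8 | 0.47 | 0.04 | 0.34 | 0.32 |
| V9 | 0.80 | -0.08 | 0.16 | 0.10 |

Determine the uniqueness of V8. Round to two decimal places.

h² = 0.47² + 0.04² + 0.34² + 0.32² = 0.2209 + 0.0016 + 0.1156 + 0.1024 = 0.4405
Uniqueness u² = 1 − h² = 1 − 0.4405 = 0.5595

0.56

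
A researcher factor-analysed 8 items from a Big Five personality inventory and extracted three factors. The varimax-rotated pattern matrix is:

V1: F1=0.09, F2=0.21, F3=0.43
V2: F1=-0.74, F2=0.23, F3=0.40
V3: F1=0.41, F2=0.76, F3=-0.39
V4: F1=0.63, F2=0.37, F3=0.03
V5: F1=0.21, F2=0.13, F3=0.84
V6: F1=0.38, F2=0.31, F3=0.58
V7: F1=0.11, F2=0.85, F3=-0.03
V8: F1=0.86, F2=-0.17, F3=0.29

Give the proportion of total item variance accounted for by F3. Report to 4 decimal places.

SS loadings for F3 = 0.43² + 0.40² + (-0.39)² + 0.03² + 0.84² + 0.58² + (-0.03)² + 0.29² = 1.6249
Proportion of variance = 1.6249 / 8 = 0.2031.

0.2031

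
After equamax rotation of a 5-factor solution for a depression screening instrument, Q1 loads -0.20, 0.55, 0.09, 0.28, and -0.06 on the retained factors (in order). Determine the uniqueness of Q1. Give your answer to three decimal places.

h² = (-0.20)² + 0.55² + 0.09² + 0.28² + (-0.06)² = 0.0400 + 0.3025 + 0.0081 + 0.0784 + 0.0036 = 0.4326
Uniqueness u² = 1 − h² = 1 − 0.4326 = 0.5674

0.567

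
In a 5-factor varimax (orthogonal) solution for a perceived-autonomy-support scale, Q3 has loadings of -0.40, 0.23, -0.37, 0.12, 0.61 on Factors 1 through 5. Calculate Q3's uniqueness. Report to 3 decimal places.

0.264

h² = (-0.40)² + 0.23² + (-0.37)² + 0.12² + 0.61² = 0.1600 + 0.0529 + 0.1369 + 0.0144 + 0.3721 = 0.7363
Uniqueness u² = 1 − h² = 1 − 0.7363 = 0.2637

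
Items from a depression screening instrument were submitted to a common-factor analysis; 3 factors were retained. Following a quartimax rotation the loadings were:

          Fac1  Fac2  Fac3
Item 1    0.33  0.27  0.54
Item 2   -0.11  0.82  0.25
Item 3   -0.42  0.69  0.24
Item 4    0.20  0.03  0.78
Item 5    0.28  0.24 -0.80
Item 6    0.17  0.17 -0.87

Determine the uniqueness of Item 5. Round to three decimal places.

h² = 0.28² + 0.24² + (-0.80)² = 0.0784 + 0.0576 + 0.6400 = 0.7760
Uniqueness u² = 1 − h² = 1 − 0.7760 = 0.2240

0.224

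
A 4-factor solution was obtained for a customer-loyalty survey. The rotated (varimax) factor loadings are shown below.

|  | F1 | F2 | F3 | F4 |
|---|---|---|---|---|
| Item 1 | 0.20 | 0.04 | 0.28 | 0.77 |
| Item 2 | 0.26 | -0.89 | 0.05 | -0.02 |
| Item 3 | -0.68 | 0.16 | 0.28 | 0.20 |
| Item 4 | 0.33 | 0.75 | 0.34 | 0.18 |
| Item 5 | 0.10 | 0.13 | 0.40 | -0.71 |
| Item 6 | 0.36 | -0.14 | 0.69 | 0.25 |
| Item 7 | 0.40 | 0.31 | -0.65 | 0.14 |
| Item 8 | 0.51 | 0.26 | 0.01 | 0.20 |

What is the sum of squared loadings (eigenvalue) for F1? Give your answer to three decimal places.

1.239

SS loadings for F1 = 0.20² + 0.26² + (-0.68)² + 0.33² + 0.10² + 0.36² + 0.40² + 0.51² = 0.0400 + 0.0676 + 0.4624 + 0.1089 + 0.0100 + 0.1296 + 0.1600 + 0.2601 = 1.2386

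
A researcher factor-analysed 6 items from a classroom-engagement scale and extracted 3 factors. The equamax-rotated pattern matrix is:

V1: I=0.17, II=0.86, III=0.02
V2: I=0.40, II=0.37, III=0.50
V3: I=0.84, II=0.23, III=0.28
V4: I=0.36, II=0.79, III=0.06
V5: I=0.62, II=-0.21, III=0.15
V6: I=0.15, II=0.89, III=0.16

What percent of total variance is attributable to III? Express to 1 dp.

6.3%

SS loadings for III = 0.02² + 0.50² + 0.28² + 0.06² + 0.15² + 0.16² = 0.3805
With 6 standardized items, total variance = 6. Proportion = 0.3805/6 = 0.0634 → 6.34%.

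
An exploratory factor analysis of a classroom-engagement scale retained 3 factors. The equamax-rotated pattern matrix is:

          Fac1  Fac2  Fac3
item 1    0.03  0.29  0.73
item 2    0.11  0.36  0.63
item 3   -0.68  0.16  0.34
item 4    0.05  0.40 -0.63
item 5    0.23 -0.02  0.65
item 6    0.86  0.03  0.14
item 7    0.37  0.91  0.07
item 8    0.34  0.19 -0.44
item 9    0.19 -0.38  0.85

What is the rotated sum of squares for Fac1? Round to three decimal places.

SS loadings for Fac1 = 0.03² + 0.11² + (-0.68)² + 0.05² + 0.23² + 0.86² + 0.37² + 0.34² + 0.19² = 0.0009 + 0.0121 + 0.4624 + 0.0025 + 0.0529 + 0.7396 + 0.1369 + 0.1156 + 0.0361 = 1.5590

1.559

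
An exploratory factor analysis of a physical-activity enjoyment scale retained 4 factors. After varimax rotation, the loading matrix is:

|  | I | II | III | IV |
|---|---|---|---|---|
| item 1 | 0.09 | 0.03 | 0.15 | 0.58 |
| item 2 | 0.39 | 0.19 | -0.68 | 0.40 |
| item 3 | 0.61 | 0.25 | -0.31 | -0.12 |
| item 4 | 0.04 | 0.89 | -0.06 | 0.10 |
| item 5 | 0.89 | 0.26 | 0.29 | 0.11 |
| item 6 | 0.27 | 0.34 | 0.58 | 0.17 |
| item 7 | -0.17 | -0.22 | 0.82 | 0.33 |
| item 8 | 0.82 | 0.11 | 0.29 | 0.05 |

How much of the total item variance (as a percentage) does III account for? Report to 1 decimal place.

SS loadings for III = 0.15² + (-0.68)² + (-0.31)² + (-0.06)² + 0.29² + 0.58² + 0.82² + 0.29² = 1.7616
With 8 standardized items, total variance = 8. Proportion = 1.7616/8 = 0.2202 → 22.02%.

22.0%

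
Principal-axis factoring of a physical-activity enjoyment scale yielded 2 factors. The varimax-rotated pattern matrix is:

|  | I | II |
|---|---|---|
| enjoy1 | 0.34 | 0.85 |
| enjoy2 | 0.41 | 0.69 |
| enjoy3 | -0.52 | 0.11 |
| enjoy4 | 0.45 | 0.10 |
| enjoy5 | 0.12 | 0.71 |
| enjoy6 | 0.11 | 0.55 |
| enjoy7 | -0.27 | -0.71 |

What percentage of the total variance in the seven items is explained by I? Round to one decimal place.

12.2%

SS loadings for I = 0.34² + 0.41² + (-0.52)² + 0.45² + 0.12² + 0.11² + (-0.27)² = 0.8560
With 7 standardized items, total variance = 7. Proportion = 0.8560/7 = 0.1223 → 12.23%.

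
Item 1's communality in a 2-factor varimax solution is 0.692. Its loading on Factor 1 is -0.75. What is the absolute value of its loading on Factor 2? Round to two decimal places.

0.36

Under orthogonal rotation h² = Σλ², so λ_Factor 2² = h² − (0.5625) = 0.692 − 0.5625 = 0.1295.
|λ| = √0.1295 = 0.3599.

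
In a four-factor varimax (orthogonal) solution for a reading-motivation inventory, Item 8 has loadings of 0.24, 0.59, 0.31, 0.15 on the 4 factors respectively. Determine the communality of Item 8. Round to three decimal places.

h² = 0.24² + 0.59² + 0.31² + 0.15² = 0.0576 + 0.3481 + 0.0961 + 0.0225 = 0.5243

0.524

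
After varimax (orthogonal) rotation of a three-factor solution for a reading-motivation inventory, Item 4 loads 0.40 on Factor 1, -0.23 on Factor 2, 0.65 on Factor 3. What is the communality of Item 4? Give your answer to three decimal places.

0.635

h² = 0.40² + (-0.23)² + 0.65² = 0.1600 + 0.0529 + 0.4225 = 0.6354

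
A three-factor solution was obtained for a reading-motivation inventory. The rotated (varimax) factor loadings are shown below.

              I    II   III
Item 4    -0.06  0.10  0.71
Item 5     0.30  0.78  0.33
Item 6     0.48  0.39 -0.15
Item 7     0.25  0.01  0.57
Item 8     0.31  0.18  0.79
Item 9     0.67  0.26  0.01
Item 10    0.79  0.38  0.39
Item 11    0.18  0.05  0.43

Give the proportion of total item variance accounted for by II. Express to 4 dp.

0.1272

SS loadings for II = 0.10² + 0.78² + 0.39² + 0.01² + 0.18² + 0.26² + 0.38² + 0.05² = 1.0175
Proportion of variance = 1.0175 / 8 = 0.1272.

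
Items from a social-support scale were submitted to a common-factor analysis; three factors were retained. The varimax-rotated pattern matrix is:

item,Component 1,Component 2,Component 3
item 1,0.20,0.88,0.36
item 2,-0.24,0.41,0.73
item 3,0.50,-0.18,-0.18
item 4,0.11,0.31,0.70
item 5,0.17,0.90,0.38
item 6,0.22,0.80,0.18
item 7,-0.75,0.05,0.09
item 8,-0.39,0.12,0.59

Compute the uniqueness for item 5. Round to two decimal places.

0.02

h² = 0.17² + 0.90² + 0.38² = 0.0289 + 0.8100 + 0.1444 = 0.9833
Uniqueness u² = 1 − h² = 1 − 0.9833 = 0.0167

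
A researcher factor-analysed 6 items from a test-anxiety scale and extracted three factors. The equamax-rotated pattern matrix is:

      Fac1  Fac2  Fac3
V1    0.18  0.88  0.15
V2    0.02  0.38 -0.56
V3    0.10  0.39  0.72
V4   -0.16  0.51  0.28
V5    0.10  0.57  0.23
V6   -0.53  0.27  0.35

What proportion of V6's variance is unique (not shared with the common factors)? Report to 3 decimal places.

0.524

h² = (-0.53)² + 0.27² + 0.35² = 0.2809 + 0.0729 + 0.1225 = 0.4763
Uniqueness u² = 1 − h² = 1 − 0.4763 = 0.5237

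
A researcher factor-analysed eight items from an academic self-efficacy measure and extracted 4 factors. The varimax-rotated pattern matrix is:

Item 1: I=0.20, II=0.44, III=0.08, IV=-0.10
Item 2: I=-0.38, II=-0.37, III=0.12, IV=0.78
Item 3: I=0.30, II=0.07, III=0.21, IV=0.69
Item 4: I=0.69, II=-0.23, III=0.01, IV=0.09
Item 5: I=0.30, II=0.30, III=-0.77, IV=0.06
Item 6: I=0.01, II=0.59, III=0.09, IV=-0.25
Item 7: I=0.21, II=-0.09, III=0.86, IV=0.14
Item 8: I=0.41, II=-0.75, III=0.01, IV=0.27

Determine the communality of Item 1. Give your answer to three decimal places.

0.250

h² = 0.20² + 0.44² + 0.08² + (-0.10)² = 0.0400 + 0.1936 + 0.0064 + 0.0100 = 0.2500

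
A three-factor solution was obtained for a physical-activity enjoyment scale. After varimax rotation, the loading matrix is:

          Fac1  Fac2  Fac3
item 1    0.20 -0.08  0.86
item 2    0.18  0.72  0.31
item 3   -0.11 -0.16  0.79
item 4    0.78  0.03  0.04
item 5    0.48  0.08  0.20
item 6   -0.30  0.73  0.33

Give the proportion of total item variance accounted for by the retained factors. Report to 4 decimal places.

0.6190

SS loadings by factor: 1.0133, 1.0906, 1.6103; total = 3.7142.
Total variance with 6 standardized items is 6, so the solution explains 3.7142/6 = 0.6190.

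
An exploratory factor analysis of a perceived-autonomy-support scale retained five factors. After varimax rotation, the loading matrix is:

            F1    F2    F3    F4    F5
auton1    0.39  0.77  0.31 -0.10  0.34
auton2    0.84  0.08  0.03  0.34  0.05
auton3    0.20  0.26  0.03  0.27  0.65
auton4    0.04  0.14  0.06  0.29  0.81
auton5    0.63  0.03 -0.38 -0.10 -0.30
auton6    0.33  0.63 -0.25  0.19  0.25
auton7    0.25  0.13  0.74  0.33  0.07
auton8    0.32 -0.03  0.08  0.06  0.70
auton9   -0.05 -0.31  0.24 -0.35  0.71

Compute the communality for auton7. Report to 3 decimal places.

0.741

h² = 0.25² + 0.13² + 0.74² + 0.33² + 0.07² = 0.0625 + 0.0169 + 0.5476 + 0.1089 + 0.0049 = 0.7408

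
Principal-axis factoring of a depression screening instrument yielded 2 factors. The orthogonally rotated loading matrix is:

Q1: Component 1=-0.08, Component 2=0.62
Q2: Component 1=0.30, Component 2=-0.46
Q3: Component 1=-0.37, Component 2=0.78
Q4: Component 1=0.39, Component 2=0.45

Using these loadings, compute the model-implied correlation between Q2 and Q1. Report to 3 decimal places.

-0.309

r̂ = Σ λ_i·λ_j across factors = (0.30)(-0.08) + (-0.46)(0.62)
  = -0.0240 -0.2852 = -0.3092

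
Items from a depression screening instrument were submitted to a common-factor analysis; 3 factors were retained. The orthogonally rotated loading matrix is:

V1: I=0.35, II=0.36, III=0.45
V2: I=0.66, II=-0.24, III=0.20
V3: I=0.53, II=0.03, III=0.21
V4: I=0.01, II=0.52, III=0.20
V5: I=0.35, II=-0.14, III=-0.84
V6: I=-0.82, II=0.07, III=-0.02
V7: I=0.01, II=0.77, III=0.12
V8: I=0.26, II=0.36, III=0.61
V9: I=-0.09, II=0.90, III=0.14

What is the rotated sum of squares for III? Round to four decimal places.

SS loadings for III = 0.45² + 0.20² + 0.21² + 0.20² + (-0.84)² + (-0.02)² + 0.12² + 0.61² + 0.14² = 0.2025 + 0.0400 + 0.0441 + 0.0400 + 0.7056 + 0.0004 + 0.0144 + 0.3721 + 0.0196 = 1.4387

1.4387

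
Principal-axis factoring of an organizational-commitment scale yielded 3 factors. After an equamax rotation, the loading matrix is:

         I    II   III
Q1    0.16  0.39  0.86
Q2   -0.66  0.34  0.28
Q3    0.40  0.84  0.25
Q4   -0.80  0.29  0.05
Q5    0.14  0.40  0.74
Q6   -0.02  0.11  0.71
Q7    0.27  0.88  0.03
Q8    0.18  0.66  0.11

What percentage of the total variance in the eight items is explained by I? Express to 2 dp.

17.33%

SS loadings for I = 0.16² + (-0.66)² + 0.40² + (-0.80)² + 0.14² + (-0.02)² + 0.27² + 0.18² = 1.3865
With 8 standardized items, total variance = 8. Proportion = 1.3865/8 = 0.1733 → 17.33%.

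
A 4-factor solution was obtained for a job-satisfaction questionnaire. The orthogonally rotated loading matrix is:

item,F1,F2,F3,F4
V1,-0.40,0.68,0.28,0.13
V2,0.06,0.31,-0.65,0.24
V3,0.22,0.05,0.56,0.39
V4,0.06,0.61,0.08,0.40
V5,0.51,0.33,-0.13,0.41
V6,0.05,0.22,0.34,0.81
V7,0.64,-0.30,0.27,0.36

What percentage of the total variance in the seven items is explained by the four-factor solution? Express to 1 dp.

63.4%

Communalities: 0.7177, 0.5798, 0.5166, 0.5421, 0.5540, 0.8226, 0.7021; Σh² = 4.4349.
Total variance with 7 standardized items is 7, so the solution explains 4.4349/7 = 0.6336 = 63.36%.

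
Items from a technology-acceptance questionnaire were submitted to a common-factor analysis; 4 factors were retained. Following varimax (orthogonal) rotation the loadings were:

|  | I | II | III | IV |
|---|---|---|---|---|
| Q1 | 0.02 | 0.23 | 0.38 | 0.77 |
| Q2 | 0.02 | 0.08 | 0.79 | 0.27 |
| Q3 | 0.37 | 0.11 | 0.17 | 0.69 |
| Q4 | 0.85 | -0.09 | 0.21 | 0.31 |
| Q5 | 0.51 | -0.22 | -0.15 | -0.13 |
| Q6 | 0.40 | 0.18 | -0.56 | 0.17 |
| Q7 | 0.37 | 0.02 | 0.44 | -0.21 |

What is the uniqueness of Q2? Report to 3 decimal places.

0.296

h² = 0.02² + 0.08² + 0.79² + 0.27² = 0.0004 + 0.0064 + 0.6241 + 0.0729 = 0.7038
Uniqueness u² = 1 − h² = 1 − 0.7038 = 0.2962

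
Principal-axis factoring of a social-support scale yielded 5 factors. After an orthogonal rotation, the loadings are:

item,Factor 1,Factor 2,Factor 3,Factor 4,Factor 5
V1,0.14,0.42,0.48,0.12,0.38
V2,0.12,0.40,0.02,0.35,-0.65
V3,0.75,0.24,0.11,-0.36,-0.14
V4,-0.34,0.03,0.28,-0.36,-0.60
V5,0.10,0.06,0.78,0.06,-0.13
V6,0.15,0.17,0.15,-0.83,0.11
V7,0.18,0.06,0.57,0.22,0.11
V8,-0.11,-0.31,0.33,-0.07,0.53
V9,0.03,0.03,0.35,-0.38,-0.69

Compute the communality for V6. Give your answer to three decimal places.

0.775

h² = 0.15² + 0.17² + 0.15² + (-0.83)² + 0.11² = 0.0225 + 0.0289 + 0.0225 + 0.6889 + 0.0121 = 0.7749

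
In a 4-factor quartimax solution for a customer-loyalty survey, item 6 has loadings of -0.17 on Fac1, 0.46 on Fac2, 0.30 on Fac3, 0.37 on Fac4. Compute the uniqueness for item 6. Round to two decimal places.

0.53

h² = (-0.17)² + 0.46² + 0.30² + 0.37² = 0.0289 + 0.2116 + 0.0900 + 0.1369 = 0.4674
Uniqueness u² = 1 − h² = 1 − 0.4674 = 0.5326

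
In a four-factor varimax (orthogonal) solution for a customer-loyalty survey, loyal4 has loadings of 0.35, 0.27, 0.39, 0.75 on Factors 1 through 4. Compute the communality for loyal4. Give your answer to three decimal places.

0.910

h² = 0.35² + 0.27² + 0.39² + 0.75² = 0.1225 + 0.0729 + 0.1521 + 0.5625 = 0.9100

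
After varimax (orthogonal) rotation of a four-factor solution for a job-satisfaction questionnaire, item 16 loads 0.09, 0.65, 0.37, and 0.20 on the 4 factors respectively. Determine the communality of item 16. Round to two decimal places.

h² = 0.09² + 0.65² + 0.37² + 0.20² = 0.0081 + 0.4225 + 0.1369 + 0.0400 = 0.6075

0.61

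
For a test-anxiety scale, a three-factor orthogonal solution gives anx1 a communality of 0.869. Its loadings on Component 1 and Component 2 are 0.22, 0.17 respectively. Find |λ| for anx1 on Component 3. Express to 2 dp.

Under orthogonal rotation h² = Σλ², so λ_Component 3² = h² − (0.0773) = 0.869 − 0.0773 = 0.7917.
|λ| = √0.7917 = 0.8898.

0.89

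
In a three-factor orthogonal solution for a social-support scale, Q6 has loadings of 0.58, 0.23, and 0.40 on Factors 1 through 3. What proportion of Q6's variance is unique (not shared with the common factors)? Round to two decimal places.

h² = 0.58² + 0.23² + 0.40² = 0.3364 + 0.0529 + 0.1600 = 0.5493
Uniqueness u² = 1 − h² = 1 − 0.5493 = 0.4507

0.45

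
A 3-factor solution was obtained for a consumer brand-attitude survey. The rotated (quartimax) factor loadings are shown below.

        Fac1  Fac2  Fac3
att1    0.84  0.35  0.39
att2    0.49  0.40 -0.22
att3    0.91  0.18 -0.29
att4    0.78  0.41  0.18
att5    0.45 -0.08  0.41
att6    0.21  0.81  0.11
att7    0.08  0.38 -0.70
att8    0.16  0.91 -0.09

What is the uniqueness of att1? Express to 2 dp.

0.02

h² = 0.84² + 0.35² + 0.39² = 0.7056 + 0.1225 + 0.1521 = 0.9802
Uniqueness u² = 1 − h² = 1 − 0.9802 = 0.0198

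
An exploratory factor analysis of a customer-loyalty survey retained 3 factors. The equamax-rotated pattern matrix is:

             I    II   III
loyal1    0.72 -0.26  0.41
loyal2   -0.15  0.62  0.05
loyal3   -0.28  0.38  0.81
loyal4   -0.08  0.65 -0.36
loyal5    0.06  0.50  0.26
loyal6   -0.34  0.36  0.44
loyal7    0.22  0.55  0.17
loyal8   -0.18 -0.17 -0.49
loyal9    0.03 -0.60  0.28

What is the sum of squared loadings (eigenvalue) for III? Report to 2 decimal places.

1.56

SS loadings for III = 0.41² + 0.05² + 0.81² + (-0.36)² + 0.26² + 0.44² + 0.17² + (-0.49)² + 0.28² = 0.1681 + 0.0025 + 0.6561 + 0.1296 + 0.0676 + 0.1936 + 0.0289 + 0.2401 + 0.0784 = 1.5649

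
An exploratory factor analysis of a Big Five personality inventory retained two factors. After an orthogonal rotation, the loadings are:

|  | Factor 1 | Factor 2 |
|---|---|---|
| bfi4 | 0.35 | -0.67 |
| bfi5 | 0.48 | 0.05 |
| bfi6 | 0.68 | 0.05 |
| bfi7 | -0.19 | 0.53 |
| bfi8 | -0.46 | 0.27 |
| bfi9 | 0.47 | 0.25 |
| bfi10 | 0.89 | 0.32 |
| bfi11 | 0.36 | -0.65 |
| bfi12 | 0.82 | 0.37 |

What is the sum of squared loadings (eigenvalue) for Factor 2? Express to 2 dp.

SS loadings for Factor 2 = (-0.67)² + 0.05² + 0.05² + 0.53² + 0.27² + 0.25² + 0.32² + (-0.65)² + 0.37² = 0.4489 + 0.0025 + 0.0025 + 0.2809 + 0.0729 + 0.0625 + 0.1024 + 0.4225 + 0.1369 = 1.5320

1.53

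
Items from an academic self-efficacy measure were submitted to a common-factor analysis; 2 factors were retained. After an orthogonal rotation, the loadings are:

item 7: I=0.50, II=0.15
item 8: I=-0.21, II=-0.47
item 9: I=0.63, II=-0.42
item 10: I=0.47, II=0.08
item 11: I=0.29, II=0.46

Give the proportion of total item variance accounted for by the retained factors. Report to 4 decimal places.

0.3268

Communalities: 0.2725, 0.2650, 0.5733, 0.2273, 0.2957; Σh² = 1.6338.
Total variance with 5 standardized items is 5, so the solution explains 1.6338/5 = 0.3268.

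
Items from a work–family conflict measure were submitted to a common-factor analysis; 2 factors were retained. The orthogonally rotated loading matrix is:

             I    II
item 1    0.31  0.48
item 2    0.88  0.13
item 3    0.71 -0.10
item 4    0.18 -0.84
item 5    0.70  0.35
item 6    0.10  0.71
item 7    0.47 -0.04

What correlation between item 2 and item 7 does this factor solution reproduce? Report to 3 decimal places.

0.408

r̂ = Σ λ_i·λ_j across factors = (0.88)(0.47) + (0.13)(-0.04)
  = +0.4136 -0.0052 = 0.4084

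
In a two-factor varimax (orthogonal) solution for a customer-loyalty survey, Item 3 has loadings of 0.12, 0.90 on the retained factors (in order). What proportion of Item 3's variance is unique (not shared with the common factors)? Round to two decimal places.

0.18

h² = 0.12² + 0.90² = 0.0144 + 0.8100 = 0.8244
Uniqueness u² = 1 − h² = 1 − 0.8244 = 0.1756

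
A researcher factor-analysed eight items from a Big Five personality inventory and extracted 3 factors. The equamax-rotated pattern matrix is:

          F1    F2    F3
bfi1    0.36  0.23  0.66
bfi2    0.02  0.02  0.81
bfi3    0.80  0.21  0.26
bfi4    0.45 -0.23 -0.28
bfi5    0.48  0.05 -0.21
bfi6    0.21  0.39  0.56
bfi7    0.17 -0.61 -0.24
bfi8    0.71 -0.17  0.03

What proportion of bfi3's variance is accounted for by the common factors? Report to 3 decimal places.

0.752

h² = 0.80² + 0.21² + 0.26² = 0.6400 + 0.0441 + 0.0676 = 0.7517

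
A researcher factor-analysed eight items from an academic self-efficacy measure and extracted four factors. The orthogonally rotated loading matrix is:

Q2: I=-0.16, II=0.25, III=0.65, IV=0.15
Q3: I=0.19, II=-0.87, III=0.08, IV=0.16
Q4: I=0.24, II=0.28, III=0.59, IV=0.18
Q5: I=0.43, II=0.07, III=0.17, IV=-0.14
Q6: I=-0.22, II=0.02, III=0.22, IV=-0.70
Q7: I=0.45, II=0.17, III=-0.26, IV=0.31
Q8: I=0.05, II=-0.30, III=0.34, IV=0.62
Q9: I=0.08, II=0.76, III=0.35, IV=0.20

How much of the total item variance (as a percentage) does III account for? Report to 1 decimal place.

14.5%

SS loadings for III = 0.65² + 0.08² + 0.59² + 0.17² + 0.22² + (-0.26)² + 0.34² + 0.35² = 1.1600
With 8 standardized items, total variance = 8. Proportion = 1.1600/8 = 0.1450 → 14.50%.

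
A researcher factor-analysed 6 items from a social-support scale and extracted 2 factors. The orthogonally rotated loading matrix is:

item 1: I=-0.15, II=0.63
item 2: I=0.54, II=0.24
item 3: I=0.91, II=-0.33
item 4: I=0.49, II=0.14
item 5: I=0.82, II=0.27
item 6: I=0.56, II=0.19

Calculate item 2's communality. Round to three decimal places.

h² = 0.54² + 0.24² = 0.2916 + 0.0576 = 0.3492

0.349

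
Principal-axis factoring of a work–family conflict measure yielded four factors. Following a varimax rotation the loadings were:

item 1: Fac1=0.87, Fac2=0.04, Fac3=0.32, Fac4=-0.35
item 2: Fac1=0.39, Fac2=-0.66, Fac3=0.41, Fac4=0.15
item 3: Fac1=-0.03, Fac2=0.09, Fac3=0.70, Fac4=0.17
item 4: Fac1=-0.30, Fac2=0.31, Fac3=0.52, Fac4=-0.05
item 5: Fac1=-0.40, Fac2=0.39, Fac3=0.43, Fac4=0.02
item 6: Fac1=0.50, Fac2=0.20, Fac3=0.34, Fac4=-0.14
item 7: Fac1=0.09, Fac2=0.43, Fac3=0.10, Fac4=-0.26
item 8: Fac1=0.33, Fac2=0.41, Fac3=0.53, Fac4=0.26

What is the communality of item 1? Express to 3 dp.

h² = 0.87² + 0.04² + 0.32² + (-0.35)² = 0.7569 + 0.0016 + 0.1024 + 0.1225 = 0.9834

0.983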